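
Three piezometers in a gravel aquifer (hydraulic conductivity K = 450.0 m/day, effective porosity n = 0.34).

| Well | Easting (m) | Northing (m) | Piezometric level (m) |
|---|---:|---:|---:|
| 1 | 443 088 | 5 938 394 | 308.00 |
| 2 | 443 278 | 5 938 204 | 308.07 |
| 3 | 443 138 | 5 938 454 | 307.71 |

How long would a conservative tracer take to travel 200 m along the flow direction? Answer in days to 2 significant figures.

Differences from 1: to 2 (Δx, Δy, Δh) = (190, -190, +0.07); to 3 = (50, 60, -0.29).
Solve a·Δx + b·Δy = Δh: det = 190·60 − 50·(-190) = 20900.
∂h/∂x = [(+0.07)·60 − (-0.29)·(-190)] / 20900 = -0.002435
∂h/∂y = [190·(-0.29) − 50·(+0.07)] / 20900 = -0.002804
|∇h| = √(-0.002435² + -0.002804²) = 0.003714
Seepage velocity v = K·i/n = 450.0 × 0.003714 / 0.34 = 4.916 m/day.
t = 200 / 4.916 = 40.68 days.

41 days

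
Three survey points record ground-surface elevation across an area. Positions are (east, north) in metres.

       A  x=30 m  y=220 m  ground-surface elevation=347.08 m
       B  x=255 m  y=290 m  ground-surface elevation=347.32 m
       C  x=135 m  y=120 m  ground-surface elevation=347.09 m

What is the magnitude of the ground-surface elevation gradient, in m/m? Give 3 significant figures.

With z = a·x + b·y + c and A as origin, the differences give:
  225·a + 70·b = +0.24
  105·a + (-100)·b = +0.01
Eliminate b (×(-100) and ×70, subtract): -29850·a = -24.700 → a = ∂z/∂x = +0.0008275
Back-substitute: b = ∂z/∂y = +0.0007688.
|∇f| = √(0.0008275² + 0.0007688²) = 0.00113 m/m

0.00113 m/m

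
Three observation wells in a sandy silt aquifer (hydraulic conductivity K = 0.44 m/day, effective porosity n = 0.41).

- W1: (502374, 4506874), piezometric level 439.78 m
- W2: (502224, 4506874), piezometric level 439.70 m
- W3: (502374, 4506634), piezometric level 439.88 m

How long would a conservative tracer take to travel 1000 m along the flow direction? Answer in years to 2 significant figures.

3800 years

∂h/∂x = (439.70 − 439.78) / (502224 − 502374) = +0.0005333
∂h/∂y = (439.88 − 439.78) / (4506634 − 4506874) = -0.0004167
|∇h| = √(0.0005333² + -0.0004167²) = 0.0006768
Seepage velocity v = K·i/n = 0.44 × 0.0006768 / 0.41 = 0.0007263 m/day.
t = 1000 / 0.0007263 = 1.377e+06 days = 3.77e+03 years.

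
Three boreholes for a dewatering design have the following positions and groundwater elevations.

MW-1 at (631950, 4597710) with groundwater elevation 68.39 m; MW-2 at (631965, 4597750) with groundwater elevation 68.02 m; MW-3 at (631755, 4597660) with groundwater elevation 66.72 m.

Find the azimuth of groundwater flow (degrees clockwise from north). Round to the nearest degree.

Differences from MW-1: to MW-2 (Δx, Δy, Δh) = (15, 40, -0.37); to MW-3 = (-195, -50, -1.67).
Solve a·Δx + b·Δy = Δh: det = 15·(-50) − (-195)·40 = 7050.
∂h/∂x = [(-0.37)·(-50) − (-1.67)·40] / 7050 = +0.01210
∂h/∂y = [15·(-1.67) − (-195)·(-0.37)] / 7050 = -0.01379
Flow direction (−∇h) has components (-0.01210 E, +0.01379 N).
Azimuth = atan2(E, N) = atan2(-0.01210, +0.01379) = 318.7° ≈ 319°.

319°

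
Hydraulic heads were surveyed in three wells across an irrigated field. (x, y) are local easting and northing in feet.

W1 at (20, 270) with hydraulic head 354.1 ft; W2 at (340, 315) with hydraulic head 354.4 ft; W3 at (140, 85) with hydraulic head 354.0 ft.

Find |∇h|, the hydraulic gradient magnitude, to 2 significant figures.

0.0013

Taking W1 as reference: W2−W1 = (320, 45, +0.3); W3−W1 = (120, -185, -0.1).
Solve a·Δx + b·Δy = Δh: det = 320·(-185) − 120·45 = -64600.
∂h/∂x = [(+0.3)·(-185) − (-0.1)·45] / -64600 = +0.0007895
∂h/∂y = [320·(-0.1) − 120·(+0.3)] / -64600 = +0.001053
|∇h| = √(0.0007895² + 0.001053²) = 0.001316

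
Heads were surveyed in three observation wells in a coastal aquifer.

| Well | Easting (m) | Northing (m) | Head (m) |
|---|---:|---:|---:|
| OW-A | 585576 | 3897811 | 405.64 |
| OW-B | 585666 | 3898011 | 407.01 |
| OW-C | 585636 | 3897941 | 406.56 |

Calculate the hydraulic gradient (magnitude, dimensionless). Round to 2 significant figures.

0.020

Taking OW-A as reference: OW-B−OW-A = (90, 200, +1.37); OW-C−OW-A = (60, 130, +0.92).
Determinant of the coordinate differences = 90·130 − 60·200 = -300.
∂h/∂x = [(+1.37)·130 − (+0.92)·200] / -300 = +0.01967
∂h/∂y = [90·(+0.92) − 60·(+1.37)] / -300 = -0.002000
|∇h| = √(0.01967² + -0.002000²) = 0.01977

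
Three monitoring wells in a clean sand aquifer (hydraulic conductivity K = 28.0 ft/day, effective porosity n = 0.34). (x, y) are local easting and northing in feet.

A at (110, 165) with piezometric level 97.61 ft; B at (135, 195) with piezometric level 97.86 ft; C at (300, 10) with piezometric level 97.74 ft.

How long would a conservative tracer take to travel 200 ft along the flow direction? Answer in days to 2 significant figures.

380 days

Differences from A: to B (Δx, Δy, Δh) = (25, 30, +0.25); to C = (190, -155, +0.13).
Solve a·Δx + b·Δy = Δh: det = 25·(-155) − 190·30 = -9575.
∂h/∂x = [(+0.25)·(-155) − (+0.13)·30] / -9575 = +0.004454
∂h/∂y = [25·(+0.13) − 190·(+0.25)] / -9575 = +0.004621
|∇h| = √(0.004454² + 0.004621²) = 0.006418
Seepage velocity v = K·i/n = 28.0 × 0.006418 / 0.34 = 0.5285 ft/day.
t = 200 / 0.5285 = 378.4 days.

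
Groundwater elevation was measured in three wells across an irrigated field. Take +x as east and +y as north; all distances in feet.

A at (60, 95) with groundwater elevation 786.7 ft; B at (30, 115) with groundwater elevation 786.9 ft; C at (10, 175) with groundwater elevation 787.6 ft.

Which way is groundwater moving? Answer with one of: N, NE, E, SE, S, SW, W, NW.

S

Three-point gradient (reference A): Δ to B = (-30, 20, +0.2), Δ to C = (-50, 80, +0.9).
∂h/∂x = +0.001429, ∂h/∂y = +0.01214 (det = -1400).
Flow = −∇h = (-0.001429 east, -0.01214 north), which points south.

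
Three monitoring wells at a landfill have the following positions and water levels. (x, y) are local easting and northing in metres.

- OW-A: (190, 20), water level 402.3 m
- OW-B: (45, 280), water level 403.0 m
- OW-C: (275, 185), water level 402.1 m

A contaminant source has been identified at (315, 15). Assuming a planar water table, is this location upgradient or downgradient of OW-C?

downgradient

Taking OW-A as reference: OW-B−OW-A = (-145, 260, +0.7); OW-C−OW-A = (85, 165, -0.2).
Determinant of the coordinate differences = (-145)·165 − 85·260 = -46025.
∂h/∂x = [(+0.7)·165 − (-0.2)·260] / -46025 = -0.003639
∂h/∂y = [(-145)·(-0.2) − 85·(+0.7)] / -46025 = +0.0006627
Head at (315, 15) = 402.3 + (-0.003639)·(125) + (+0.0006627)·(-5) = 401.84 m.
That is lower than the 402.1 m at OW-C, so the point is downgradient.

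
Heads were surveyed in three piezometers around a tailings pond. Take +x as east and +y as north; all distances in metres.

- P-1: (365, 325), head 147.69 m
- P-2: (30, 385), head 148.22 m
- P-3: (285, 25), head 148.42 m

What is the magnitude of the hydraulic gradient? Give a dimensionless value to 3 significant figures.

Taking P-1 as reference: P-2−P-1 = (-335, 60, +0.53); P-3−P-1 = (-80, -300, +0.73).
Determinant of the coordinate differences = (-335)·(-300) − (-80)·60 = 105300.
∂h/∂x = [(+0.53)·(-300) − (+0.73)·60] / 105300 = -0.001926
∂h/∂y = [(-335)·(+0.73) − (-80)·(+0.53)] / 105300 = -0.001920
|∇h| = √(-0.001926² + -0.001920²) = 0.00272

0.00272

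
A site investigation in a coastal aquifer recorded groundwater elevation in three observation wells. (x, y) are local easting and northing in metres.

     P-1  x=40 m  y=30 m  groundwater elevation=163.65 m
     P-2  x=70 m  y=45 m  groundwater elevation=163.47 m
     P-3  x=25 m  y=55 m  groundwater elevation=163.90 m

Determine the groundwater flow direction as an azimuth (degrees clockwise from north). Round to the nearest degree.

With h = a·x + b·y + c and P-1 as origin, the differences give:
  30·a + 15·b = -0.18
  (-15)·a + 25·b = +0.25
Eliminate b (×25 and ×15, subtract): 975·a = -8.250 → a = ∂h/∂x = -0.008462
Back-substitute: b = ∂h/∂y = +0.004923.
Flow direction (−∇h) has components (+0.008462 E, -0.004923 N).
Azimuth = atan2(E, N) = atan2(+0.008462, -0.004923) = 120.2° ≈ 120°.

120°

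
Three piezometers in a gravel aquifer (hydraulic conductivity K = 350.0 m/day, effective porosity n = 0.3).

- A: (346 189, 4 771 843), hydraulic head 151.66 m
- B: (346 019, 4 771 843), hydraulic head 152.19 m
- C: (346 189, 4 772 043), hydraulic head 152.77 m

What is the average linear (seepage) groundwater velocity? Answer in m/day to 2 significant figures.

∂h/∂x = (152.19 − 151.66) / (346019 − 346189) = -0.003118
∂h/∂y = (152.77 − 151.66) / (4772043 − 4771843) = +0.005550
|∇h| = √(-0.003118² + 0.005550²) = 0.006366
Seepage velocity v = K·i/n = 350.0 × 0.006366 / 0.3 = 7.427 m/day.

7.4 m/day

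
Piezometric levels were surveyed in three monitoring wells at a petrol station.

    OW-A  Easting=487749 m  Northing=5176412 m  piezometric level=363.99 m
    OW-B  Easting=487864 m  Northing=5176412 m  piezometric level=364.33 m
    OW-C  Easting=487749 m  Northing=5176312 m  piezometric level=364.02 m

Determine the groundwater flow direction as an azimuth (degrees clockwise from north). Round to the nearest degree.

∂h/∂x = (364.33 − 363.99) / (487864 − 487749) = +0.002957
∂h/∂y = (364.02 − 363.99) / (5176312 − 5176412) = -0.0003000
Flow direction (−∇h) has components (-0.002957 E, +0.0003000 N).
Azimuth = atan2(E, N) = atan2(-0.002957, +0.0003000) = 275.8° ≈ 276°.

276°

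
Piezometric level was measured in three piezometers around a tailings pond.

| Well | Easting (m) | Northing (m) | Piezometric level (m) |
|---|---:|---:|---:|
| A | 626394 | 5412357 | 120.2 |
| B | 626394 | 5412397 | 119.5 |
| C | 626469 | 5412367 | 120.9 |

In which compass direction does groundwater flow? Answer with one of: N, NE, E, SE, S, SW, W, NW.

With h = a·x + b·y + c and A as origin, the differences give:
  0·a + 40·b = -0.7
  75·a + 10·b = +0.7
Eliminate b (×10 and ×40, subtract): -3000·a = -35.00 → a = ∂h/∂x = +0.01167
Back-substitute: b = ∂h/∂y = -0.01750.
Flow = −∇h = (-0.01167 east, +0.01750 north), which points northwest.

NW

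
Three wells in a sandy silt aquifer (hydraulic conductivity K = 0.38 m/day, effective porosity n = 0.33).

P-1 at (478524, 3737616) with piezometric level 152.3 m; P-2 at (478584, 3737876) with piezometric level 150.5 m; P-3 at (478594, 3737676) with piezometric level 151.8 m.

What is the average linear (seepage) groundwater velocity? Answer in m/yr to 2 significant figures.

2.8 m/yr

With h = a·x + b·y + c and P-1 as origin, the differences give:
  60·a + 260·b = -1.8
  70·a + 60·b = -0.5
Eliminate b (×60 and ×260, subtract): -14600·a = 22.00 → a = ∂h/∂x = -0.001507
Back-substitute: b = ∂h/∂y = -0.006575.
|∇h| = √(-0.001507² + -0.006575²) = 0.006745
Seepage velocity v = K·i/n = 0.38 × 0.006745 / 0.33 = 0.007767 m/day = 2.837 m/yr.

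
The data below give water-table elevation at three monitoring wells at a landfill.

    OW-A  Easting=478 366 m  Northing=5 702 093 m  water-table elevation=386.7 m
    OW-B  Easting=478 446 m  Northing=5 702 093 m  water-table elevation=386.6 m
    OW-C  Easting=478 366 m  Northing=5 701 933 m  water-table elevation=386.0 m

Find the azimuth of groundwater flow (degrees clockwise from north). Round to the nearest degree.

164°

∂h/∂x = (386.6 − 386.7) / (478446 − 478366) = -0.001250
∂h/∂y = (386.0 − 386.7) / (5701933 − 5702093) = +0.004375
Flow direction (−∇h) has components (+0.001250 E, -0.004375 N).
Azimuth = atan2(E, N) = atan2(+0.001250, -0.004375) = 164.1° ≈ 164°.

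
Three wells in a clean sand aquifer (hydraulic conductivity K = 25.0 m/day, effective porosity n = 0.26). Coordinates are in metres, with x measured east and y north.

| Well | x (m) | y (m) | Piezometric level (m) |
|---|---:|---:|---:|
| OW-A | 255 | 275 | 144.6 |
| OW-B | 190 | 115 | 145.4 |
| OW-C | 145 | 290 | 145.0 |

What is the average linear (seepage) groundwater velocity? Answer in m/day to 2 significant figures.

0.51 m/day

Three-point gradient (reference OW-A): Δ to OW-B = (-65, -160, +0.8), Δ to OW-C = (-110, 15, +0.4).
∂h/∂x = -0.004092, ∂h/∂y = -0.003338 (det = -18575).
|∇h| = √(-0.004092² + -0.003338²) = 0.005281
Seepage velocity v = K·i/n = 25.0 × 0.005281 / 0.26 = 0.5078 m/day.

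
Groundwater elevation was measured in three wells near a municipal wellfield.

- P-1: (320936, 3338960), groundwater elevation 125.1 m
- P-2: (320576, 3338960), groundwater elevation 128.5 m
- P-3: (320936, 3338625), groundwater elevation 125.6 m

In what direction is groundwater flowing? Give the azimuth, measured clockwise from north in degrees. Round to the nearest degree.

081°

∂h/∂x = (128.5 − 125.1) / (320576 − 320936) = -0.009444
∂h/∂y = (125.6 − 125.1) / (3338625 − 3338960) = -0.001493
Flow direction (−∇h) has components (+0.009444 E, +0.001493 N).
Azimuth = atan2(E, N) = atan2(+0.009444, +0.001493) = 81.0° ≈ 081°.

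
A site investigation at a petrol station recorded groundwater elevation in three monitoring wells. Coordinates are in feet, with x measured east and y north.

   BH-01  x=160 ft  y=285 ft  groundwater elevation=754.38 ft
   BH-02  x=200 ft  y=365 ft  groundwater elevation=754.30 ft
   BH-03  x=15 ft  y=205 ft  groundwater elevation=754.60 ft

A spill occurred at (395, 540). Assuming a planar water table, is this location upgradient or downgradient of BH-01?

Differences from BH-01: to BH-02 (Δx, Δy, Δh) = (40, 80, -0.08); to BH-03 = (-145, -80, +0.22).
Solve a·Δx + b·Δy = Δh: det = 40·(-80) − (-145)·80 = 8400.
∂h/∂x = [(-0.08)·(-80) − (+0.22)·80] / 8400 = -0.001333
∂h/∂y = [40·(+0.22) − (-145)·(-0.08)] / 8400 = -0.0003333
Head at (395, 540) = 754.38 + (-0.001333)·(235) + (-0.0003333)·(255) = 753.98 ft.
That is lower than the 754.38 ft at BH-01, so the point is downgradient.

downgradient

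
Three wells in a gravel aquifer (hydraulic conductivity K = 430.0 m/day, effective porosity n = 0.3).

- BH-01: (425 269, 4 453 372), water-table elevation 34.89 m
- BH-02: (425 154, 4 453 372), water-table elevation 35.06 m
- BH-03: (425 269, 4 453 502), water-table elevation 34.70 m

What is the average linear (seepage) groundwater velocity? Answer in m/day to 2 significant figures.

3.0 m/day

∂h/∂x = (35.06 − 34.89) / (425154 − 425269) = -0.001478
∂h/∂y = (34.70 − 34.89) / (4453502 − 4453372) = -0.001462
|∇h| = √(-0.001478² + -0.001462²) = 0.002079
Seepage velocity v = K·i/n = 430.0 × 0.002079 / 0.3 = 2.98 m/day.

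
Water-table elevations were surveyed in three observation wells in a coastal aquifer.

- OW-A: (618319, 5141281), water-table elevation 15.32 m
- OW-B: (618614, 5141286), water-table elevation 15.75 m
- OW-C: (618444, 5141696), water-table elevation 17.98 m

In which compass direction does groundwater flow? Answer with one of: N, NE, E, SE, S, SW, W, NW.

Taking OW-A as reference: OW-B−OW-A = (295, 5, +0.43); OW-C−OW-A = (125, 415, +2.66).
Solve a·Δx + b·Δy = Δh: det = 295·415 − 125·5 = 121800.
∂h/∂x = [(+0.43)·415 − (+2.66)·5] / 121800 = +0.001356
∂h/∂y = [295·(+2.66) − 125·(+0.43)] / 121800 = +0.006001
Flow = −∇h = (-0.001356 east, -0.006001 north), which points south.

S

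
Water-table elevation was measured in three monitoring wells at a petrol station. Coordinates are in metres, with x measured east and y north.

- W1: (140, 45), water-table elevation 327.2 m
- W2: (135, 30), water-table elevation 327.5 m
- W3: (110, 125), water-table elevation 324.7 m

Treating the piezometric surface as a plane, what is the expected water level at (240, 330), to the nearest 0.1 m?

Differences from W1: to W2 (Δx, Δy, Δh) = (-5, -15, +0.3); to W3 = (-30, 80, -2.5).
Determinant of the coordinate differences = (-5)·80 − (-30)·(-15) = -850.
∂h/∂x = [(+0.3)·80 − (-2.5)·(-15)] / -850 = +0.01588
∂h/∂y = [(-5)·(-2.5) − (-30)·(+0.3)] / -850 = -0.02529
h(240, 330) = 327.2 + (+0.01588)·(100) + (-0.02529)·(285) = 327.2 +1.588 -7.209 = 321.579 m.

321.6 m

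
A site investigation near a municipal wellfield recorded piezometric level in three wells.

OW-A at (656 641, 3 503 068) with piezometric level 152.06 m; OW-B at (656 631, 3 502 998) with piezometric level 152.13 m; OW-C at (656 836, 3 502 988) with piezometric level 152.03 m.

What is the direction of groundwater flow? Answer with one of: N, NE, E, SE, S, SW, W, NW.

Taking OW-A as reference: OW-B−OW-A = (-10, -70, +0.07); OW-C−OW-A = (195, -80, -0.03).
Determinant of the coordinate differences = (-10)·(-80) − 195·(-70) = 14450.
∂h/∂x = [(+0.07)·(-80) − (-0.03)·(-70)] / 14450 = -0.0005329
∂h/∂y = [(-10)·(-0.03) − 195·(+0.07)] / 14450 = -0.0009239
Flow = −∇h = (+0.0005329 east, +0.0009239 north), which points northeast.

NE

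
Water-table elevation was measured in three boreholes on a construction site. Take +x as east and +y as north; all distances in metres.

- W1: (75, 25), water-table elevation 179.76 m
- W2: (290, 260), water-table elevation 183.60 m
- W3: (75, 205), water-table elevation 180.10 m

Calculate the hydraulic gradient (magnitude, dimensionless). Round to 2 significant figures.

Differences from W1: to W2 (Δx, Δy, Δh) = (215, 235, +3.84); to W3 = (0, 180, +0.34).
Solve a·Δx + b·Δy = Δh: det = 215·180 − 0·235 = 38700.
∂h/∂x = [(+3.84)·180 − (+0.34)·235] / 38700 = +0.01580
∂h/∂y = [215·(+0.34) − 0·(+3.84)] / 38700 = +0.001889
|∇h| = √(0.01580² + 0.001889²) = 0.01591

0.016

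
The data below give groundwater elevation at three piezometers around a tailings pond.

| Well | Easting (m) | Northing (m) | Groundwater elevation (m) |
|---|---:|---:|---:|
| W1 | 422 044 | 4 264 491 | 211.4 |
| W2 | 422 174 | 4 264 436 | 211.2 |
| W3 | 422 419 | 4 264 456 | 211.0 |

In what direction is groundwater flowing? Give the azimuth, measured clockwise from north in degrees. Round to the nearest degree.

With h = a·x + b·y + c and W1 as origin, the differences give:
  130·a + (-55)·b = -0.2
  375·a + (-35)·b = -0.4
Eliminate b (×(-35) and ×(-55), subtract): 16075·a = -15.00 → a = ∂h/∂x = -0.0009331
Back-substitute: b = ∂h/∂y = +0.001431.
Flow direction (−∇h) has components (+0.0009331 E, -0.001431 N).
Azimuth = atan2(E, N) = atan2(+0.0009331, -0.001431) = 146.9° ≈ 147°.

147°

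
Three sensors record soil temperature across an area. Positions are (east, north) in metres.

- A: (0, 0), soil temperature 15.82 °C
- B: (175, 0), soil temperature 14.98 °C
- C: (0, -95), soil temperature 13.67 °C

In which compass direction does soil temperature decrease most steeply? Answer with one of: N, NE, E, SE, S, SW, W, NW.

∂T/∂x = (14.98 − 15.82) / (175 − 0) = -0.004800
∂T/∂y = (13.67 − 15.82) / (-95 − 0) = +0.02263
Steepest decrease is along −∇f = (+0.004800 E, -0.02263 N) → south.

S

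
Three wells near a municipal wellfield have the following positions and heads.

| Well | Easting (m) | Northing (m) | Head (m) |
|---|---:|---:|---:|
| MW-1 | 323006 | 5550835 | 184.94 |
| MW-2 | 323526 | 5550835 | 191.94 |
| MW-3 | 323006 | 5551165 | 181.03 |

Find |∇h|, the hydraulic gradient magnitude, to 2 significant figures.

∂h/∂x = (191.94 − 184.94) / (323526 − 323006) = +0.01346
∂h/∂y = (181.03 − 184.94) / (5551165 − 5550835) = -0.01185
|∇h| = √(0.01346² + -0.01185²) = 0.01793

0.018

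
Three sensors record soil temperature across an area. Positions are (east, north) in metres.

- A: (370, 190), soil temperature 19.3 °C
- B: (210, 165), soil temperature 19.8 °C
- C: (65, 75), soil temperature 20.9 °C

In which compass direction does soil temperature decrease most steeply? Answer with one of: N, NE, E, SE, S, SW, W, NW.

Taking A as reference: B−A = (-160, -25, +0.5); C−A = (-305, -115, +1.6).
Determinant of the coordinate differences = (-160)·(-115) − (-305)·(-25) = 10775.
∂T/∂x = [(+0.5)·(-115) − (+1.6)·(-25)] / 10775 = -0.001624
∂T/∂y = [(-160)·(+1.6) − (-305)·(+0.5)] / 10775 = -0.009606
Steepest decrease is along −∇f = (+0.001624 E, +0.009606 N) → north.

N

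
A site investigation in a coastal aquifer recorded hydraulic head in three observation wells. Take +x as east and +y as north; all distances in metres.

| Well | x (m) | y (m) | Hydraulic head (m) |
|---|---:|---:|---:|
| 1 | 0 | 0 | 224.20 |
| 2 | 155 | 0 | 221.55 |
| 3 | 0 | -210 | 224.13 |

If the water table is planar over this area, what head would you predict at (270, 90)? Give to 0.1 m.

219.6 m

∂h/∂x = (221.55 − 224.20) / (155 − 0) = -0.01710
∂h/∂y = (224.13 − 224.20) / (-210 − 0) = +0.0003333
h(270, 90) = 224.20 + (-0.01710)·(270) + (+0.0003333)·(90) = 224.20 -4.616 +0.030 = 219.614 m.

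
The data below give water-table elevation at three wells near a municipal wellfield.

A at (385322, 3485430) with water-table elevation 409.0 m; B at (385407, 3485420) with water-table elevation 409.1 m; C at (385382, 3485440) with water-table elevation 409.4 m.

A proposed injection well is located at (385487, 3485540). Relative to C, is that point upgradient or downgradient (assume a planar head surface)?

Three-point gradient (reference A): Δ to B = (85, -10, +0.1), Δ to C = (60, 10, +0.4).
∂h/∂x = +0.003448, ∂h/∂y = +0.01931 (det = 1450).
Head at (385487, 3485540) = 409.0 + (+0.003448)·(165) + (+0.01931)·(110) = 411.69 m.
That is higher than the 409.4 m at C, so the point is upgradient.

upgradient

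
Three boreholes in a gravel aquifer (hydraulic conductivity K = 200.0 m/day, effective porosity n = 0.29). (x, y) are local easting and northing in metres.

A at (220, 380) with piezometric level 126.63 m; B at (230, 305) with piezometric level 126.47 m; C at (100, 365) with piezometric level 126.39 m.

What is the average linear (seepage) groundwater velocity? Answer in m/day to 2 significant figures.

2.0 m/day

With h = a·x + b·y + c and A as origin, the differences give:
  10·a + (-75)·b = -0.16
  (-120)·a + (-15)·b = -0.24
Eliminate b (×(-15) and ×(-75), subtract): -9150·a = -15.600 → a = ∂h/∂x = +0.001705
Back-substitute: b = ∂h/∂y = +0.002361.
|∇h| = √(0.001705² + 0.002361²) = 0.002912
Seepage velocity v = K·i/n = 200.0 × 0.002912 / 0.29 = 2.008 m/day.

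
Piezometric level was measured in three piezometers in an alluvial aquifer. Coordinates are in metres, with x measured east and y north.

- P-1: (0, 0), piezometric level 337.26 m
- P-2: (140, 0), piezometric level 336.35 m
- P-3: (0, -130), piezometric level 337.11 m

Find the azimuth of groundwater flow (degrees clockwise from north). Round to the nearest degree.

100°

∂h/∂x = (336.35 − 337.26) / (140 − 0) = -0.006500
∂h/∂y = (337.11 − 337.26) / (-130 − 0) = +0.001154
Flow direction (−∇h) has components (+0.006500 E, -0.001154 N).
Azimuth = atan2(E, N) = atan2(+0.006500, -0.001154) = 100.1° ≈ 100°.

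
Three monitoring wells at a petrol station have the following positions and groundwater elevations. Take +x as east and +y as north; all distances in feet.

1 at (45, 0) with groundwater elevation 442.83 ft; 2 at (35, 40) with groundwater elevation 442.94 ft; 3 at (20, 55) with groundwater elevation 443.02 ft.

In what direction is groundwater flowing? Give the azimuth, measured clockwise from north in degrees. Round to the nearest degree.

Taking 1 as reference: 2−1 = (-10, 40, +0.11); 3−1 = (-25, 55, +0.19).
Determinant of the coordinate differences = (-10)·55 − (-25)·40 = 450.
∂h/∂x = [(+0.11)·55 − (+0.19)·40] / 450 = -0.003444
∂h/∂y = [(-10)·(+0.19) − (-25)·(+0.11)] / 450 = +0.001889
Flow direction (−∇h) has components (+0.003444 E, -0.001889 N).
Azimuth = atan2(E, N) = atan2(+0.003444, -0.001889) = 118.7° ≈ 119°.

119°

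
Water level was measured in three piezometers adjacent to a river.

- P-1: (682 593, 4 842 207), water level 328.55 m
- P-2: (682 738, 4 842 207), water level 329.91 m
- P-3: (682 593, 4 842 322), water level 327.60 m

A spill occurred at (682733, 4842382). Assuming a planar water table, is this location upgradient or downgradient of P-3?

∂h/∂x = (329.91 − 328.55) / (682738 − 682593) = +0.009379
∂h/∂y = (327.60 − 328.55) / (4842322 − 4842207) = -0.008261
Head at (682733, 4842382) = 328.55 + (+0.009379)·(140) + (-0.008261)·(175) = 328.42 m.
That is higher than the 327.60 m at P-3, so the point is upgradient.

upgradient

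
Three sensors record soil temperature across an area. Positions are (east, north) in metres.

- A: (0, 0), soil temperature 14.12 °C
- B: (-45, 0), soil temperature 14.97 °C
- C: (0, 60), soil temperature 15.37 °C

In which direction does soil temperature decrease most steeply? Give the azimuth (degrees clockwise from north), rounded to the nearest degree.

∂T/∂x = (14.97 − 14.12) / (-45 − 0) = -0.01889
∂T/∂y = (15.37 − 14.12) / (60 − 0) = +0.02083
Steepest decrease is along −∇f: components (+0.01889 E, -0.02083 N).
Azimuth = atan2(+0.01889, -0.02083) = 137.8° ≈ 138°.

138°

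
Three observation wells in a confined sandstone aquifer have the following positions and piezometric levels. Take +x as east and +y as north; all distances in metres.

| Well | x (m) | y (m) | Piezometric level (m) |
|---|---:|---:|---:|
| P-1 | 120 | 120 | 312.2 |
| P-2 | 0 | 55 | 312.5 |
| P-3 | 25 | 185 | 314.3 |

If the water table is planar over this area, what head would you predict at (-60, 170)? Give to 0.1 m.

315.0 m

Three-point gradient (reference P-1): Δ to P-2 = (-120, -65, +0.3), Δ to P-3 = (-95, 65, +2.1).
∂h/∂x = -0.01116, ∂h/∂y = +0.01599 (det = -13975).
h(-60, 170) = 312.2 + (-0.01116)·(-180) + (+0.01599)·(50) = 312.2 +2.009 +0.800 = 315.009 m.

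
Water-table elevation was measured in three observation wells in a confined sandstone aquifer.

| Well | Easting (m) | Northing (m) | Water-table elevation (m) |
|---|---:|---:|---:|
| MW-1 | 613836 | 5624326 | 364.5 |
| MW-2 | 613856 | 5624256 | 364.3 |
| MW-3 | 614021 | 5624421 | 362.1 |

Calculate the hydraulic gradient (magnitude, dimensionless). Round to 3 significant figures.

0.0126

Three-point gradient (reference MW-1): Δ to MW-2 = (20, -70, -0.2), Δ to MW-3 = (185, 95, -2.4).
∂h/∂x = -0.01259, ∂h/∂y = -0.0007407 (det = 14850).
|∇h| = √(-0.01259² + -0.0007407²) = 0.01261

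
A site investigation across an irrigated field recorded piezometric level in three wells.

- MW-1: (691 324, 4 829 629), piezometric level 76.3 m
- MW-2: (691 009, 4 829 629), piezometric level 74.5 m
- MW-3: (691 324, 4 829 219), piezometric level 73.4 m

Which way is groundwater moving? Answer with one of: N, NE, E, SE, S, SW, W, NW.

SW

∂h/∂x = (74.5 − 76.3) / (691009 − 691324) = +0.005714
∂h/∂y = (73.4 − 76.3) / (4829219 − 4829629) = +0.007073
Flow = −∇h = (-0.005714 east, -0.007073 north), which points southwest.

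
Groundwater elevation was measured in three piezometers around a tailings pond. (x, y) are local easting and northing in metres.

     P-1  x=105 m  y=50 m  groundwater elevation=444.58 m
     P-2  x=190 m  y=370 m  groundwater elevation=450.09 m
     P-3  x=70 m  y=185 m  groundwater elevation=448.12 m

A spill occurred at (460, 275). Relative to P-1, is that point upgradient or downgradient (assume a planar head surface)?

Differences from P-1: to P-2 (Δx, Δy, Δh) = (85, 320, +5.51); to P-3 = (-35, 135, +3.54).
Determinant of the coordinate differences = 85·135 − (-35)·320 = 22675.
∂h/∂x = [(+5.51)·135 − (+3.54)·320] / 22675 = -0.01715
∂h/∂y = [85·(+3.54) − (-35)·(+5.51)] / 22675 = +0.02178
Head at (460, 275) = 444.58 + (-0.01715)·(355) + (+0.02178)·(225) = 443.39 m.
That is lower than the 444.58 m at P-1, so the point is downgradient.

downgradient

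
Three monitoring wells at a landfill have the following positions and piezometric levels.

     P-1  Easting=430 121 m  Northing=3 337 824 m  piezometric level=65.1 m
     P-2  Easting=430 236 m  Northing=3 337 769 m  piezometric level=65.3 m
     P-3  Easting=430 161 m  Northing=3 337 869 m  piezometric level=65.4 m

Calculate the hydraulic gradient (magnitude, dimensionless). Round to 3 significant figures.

0.00499

Differences from P-1: to P-2 (Δx, Δy, Δh) = (115, -55, +0.2); to P-3 = (40, 45, +0.3).
Solve a·Δx + b·Δy = Δh: det = 115·45 − 40·(-55) = 7375.
∂h/∂x = [(+0.2)·45 − (+0.3)·(-55)] / 7375 = +0.003458
∂h/∂y = [115·(+0.3) − 40·(+0.2)] / 7375 = +0.003593
|∇h| = √(0.003458² + 0.003593²) = 0.004987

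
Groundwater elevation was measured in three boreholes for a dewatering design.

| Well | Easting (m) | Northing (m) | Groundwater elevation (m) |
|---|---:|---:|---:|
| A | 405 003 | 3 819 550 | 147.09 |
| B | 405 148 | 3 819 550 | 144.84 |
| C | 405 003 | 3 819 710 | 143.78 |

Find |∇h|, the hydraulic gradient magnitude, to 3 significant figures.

∂h/∂x = (144.84 − 147.09) / (405148 − 405003) = -0.01552
∂h/∂y = (143.78 − 147.09) / (3819710 − 3819550) = -0.02069
|∇h| = √(-0.01552² + -0.02069²) = 0.02586

0.0259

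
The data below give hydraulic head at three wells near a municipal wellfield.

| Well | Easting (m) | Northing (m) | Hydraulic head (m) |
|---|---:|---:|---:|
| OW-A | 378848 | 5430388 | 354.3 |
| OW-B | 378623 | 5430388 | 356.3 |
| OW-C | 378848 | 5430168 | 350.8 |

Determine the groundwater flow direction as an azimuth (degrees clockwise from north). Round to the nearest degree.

∂h/∂x = (356.3 − 354.3) / (378623 − 378848) = -0.008889
∂h/∂y = (350.8 − 354.3) / (5430168 − 5430388) = +0.01591
Flow direction (−∇h) has components (+0.008889 E, -0.01591 N).
Azimuth = atan2(E, N) = atan2(+0.008889, -0.01591) = 150.8° ≈ 151°.

151°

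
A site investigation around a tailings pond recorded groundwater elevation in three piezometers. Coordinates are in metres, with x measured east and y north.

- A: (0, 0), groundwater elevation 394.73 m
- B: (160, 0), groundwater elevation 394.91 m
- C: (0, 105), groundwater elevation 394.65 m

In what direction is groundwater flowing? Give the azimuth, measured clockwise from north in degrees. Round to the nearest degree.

∂h/∂x = (394.91 − 394.73) / (160 − 0) = +0.001125
∂h/∂y = (394.65 − 394.73) / (105 − 0) = -0.0007619
Flow direction (−∇h) has components (-0.001125 E, +0.0007619 N).
Azimuth = atan2(E, N) = atan2(-0.001125, +0.0007619) = 304.1° ≈ 304°.

304°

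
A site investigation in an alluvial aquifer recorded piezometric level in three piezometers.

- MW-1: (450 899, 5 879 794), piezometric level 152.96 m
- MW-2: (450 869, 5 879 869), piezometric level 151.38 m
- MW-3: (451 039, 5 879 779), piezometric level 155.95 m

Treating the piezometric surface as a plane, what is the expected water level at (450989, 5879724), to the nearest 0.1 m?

Taking MW-1 as reference: MW-2−MW-1 = (-30, 75, -1.58); MW-3−MW-1 = (140, -15, +2.99).
Solve a·Δx + b·Δy = Δh: det = (-30)·(-15) − 140·75 = -10050.
∂h/∂x = [(-1.58)·(-15) − (+2.99)·75] / -10050 = +0.01996
∂h/∂y = [(-30)·(+2.99) − 140·(-1.58)] / -10050 = -0.01308
h(450989, 5879724) = 152.96 + (+0.01996)·(90) + (-0.01308)·(-70) = 152.96 +1.796 +0.916 = 155.672 m.

155.7 m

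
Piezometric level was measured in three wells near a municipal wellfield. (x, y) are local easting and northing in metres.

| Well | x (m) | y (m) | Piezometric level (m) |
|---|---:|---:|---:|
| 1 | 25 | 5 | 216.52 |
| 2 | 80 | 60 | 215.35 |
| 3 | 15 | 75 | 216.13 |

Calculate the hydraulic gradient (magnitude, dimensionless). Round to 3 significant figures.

0.0157

Taking 1 as reference: 2−1 = (55, 55, -1.17); 3−1 = (-10, 70, -0.39).
Determinant of the coordinate differences = 55·70 − (-10)·55 = 4400.
∂h/∂x = [(-1.17)·70 − (-0.39)·55] / 4400 = -0.01374
∂h/∂y = [55·(-0.39) − (-10)·(-1.17)] / 4400 = -0.007534
|∇h| = √(-0.01374² + -0.007534²) = 0.01567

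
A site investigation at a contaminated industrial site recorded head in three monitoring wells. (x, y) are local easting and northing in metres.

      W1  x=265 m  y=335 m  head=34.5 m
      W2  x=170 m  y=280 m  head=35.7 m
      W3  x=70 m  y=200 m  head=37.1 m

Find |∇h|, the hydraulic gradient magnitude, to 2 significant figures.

0.011

Differences from W1: to W2 (Δx, Δy, Δh) = (-95, -55, +1.2); to W3 = (-195, -135, +2.6).
Determinant of the coordinate differences = (-95)·(-135) − (-195)·(-55) = 2100.
∂h/∂x = [(+1.2)·(-135) − (+2.6)·(-55)] / 2100 = -0.009048
∂h/∂y = [(-95)·(+2.6) − (-195)·(+1.2)] / 2100 = -0.006190
|∇h| = √(-0.009048² + -0.006190²) = 0.01096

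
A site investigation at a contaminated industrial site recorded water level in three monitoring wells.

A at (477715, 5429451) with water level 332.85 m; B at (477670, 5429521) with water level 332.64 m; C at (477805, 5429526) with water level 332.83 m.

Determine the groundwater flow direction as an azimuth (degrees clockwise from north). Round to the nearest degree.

Three-point gradient (reference A): Δ to B = (-45, 70, -0.21), Δ to C = (90, 75, -0.02).
∂h/∂x = +0.001483, ∂h/∂y = -0.002047 (det = -9675).
Flow direction (−∇h) has components (-0.001483 E, +0.002047 N).
Azimuth = atan2(E, N) = atan2(-0.001483, +0.002047) = 324.1° ≈ 324°.

324°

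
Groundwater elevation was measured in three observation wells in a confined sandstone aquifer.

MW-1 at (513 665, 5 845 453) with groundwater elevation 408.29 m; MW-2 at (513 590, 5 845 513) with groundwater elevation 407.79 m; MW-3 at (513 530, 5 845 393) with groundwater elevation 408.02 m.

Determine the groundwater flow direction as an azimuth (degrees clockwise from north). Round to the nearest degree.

Differences from MW-1: to MW-2 (Δx, Δy, Δh) = (-75, 60, -0.50); to MW-3 = (-135, -60, -0.27).
Determinant of the coordinate differences = (-75)·(-60) − (-135)·60 = 12600.
∂h/∂x = [(-0.50)·(-60) − (-0.27)·60] / 12600 = +0.003667
∂h/∂y = [(-75)·(-0.27) − (-135)·(-0.50)] / 12600 = -0.003750
Flow direction (−∇h) has components (-0.003667 E, +0.003750 N).
Azimuth = atan2(E, N) = atan2(-0.003667, +0.003750) = 315.6° ≈ 316°.

316°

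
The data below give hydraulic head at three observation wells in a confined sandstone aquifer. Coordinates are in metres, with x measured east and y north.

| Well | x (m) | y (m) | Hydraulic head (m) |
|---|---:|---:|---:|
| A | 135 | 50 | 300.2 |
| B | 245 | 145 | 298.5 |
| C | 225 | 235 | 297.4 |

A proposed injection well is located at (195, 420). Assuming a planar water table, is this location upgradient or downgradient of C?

Taking A as reference: B−A = (110, 95, -1.7); C−A = (90, 185, -2.8).
Determinant of the coordinate differences = 110·185 − 90·95 = 11800.
∂h/∂x = [(-1.7)·185 − (-2.8)·95] / 11800 = -0.004110
∂h/∂y = [110·(-2.8) − 90·(-1.7)] / 11800 = -0.01314
Head at (195, 420) = 300.2 + (-0.004110)·(60) + (-0.01314)·(370) = 295.09 m.
That is lower than the 297.4 m at C, so the point is downgradient.

downgradient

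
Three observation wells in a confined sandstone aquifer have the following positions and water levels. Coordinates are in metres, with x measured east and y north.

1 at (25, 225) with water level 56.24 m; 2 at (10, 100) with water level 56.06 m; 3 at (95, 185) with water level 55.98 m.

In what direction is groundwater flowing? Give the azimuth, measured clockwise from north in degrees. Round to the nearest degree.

123°

With h = a·x + b·y + c and 1 as origin, the differences give:
  (-15)·a + (-125)·b = -0.18
  70·a + (-40)·b = -0.26
Eliminate b (×(-40) and ×(-125), subtract): 9350·a = -25.300 → a = ∂h/∂x = -0.002706
Back-substitute: b = ∂h/∂y = +0.001765.
Flow direction (−∇h) has components (+0.002706 E, -0.001765 N).
Azimuth = atan2(E, N) = atan2(+0.002706, -0.001765) = 123.1° ≈ 123°.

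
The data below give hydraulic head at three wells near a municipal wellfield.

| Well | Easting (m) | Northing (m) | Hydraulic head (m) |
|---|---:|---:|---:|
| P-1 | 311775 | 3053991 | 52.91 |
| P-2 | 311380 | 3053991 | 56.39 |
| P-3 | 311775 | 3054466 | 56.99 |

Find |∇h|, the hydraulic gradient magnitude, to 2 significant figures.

∂h/∂x = (56.39 − 52.91) / (311380 − 311775) = -0.008810
∂h/∂y = (56.99 − 52.91) / (3054466 − 3053991) = +0.008589
|∇h| = √(-0.008810² + 0.008589²) = 0.0123

0.012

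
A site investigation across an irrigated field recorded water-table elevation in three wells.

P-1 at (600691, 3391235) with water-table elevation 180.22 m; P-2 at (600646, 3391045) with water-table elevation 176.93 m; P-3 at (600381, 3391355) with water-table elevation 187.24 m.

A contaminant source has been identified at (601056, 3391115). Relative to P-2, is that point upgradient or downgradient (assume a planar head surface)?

downgradient

With h = a·x + b·y + c and P-1 as origin, the differences give:
  (-45)·a + (-190)·b = -3.29
  (-310)·a + 120·b = +7.02
Eliminate b (×120 and ×(-190), subtract): -64300·a = 939.000 → a = ∂h/∂x = -0.01460
Back-substitute: b = ∂h/∂y = +0.02077.
Head at (601056, 3391115) = 180.22 + (-0.01460)·(365) + (+0.02077)·(-120) = 172.40 m.
That is lower than the 176.93 m at P-2, so the point is downgradient.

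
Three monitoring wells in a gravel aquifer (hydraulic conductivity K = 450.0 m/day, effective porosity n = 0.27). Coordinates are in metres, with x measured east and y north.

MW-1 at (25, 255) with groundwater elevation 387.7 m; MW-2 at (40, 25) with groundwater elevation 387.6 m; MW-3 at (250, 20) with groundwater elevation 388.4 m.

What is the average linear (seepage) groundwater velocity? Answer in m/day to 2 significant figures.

6.5 m/day

Taking MW-1 as reference: MW-2−MW-1 = (15, -230, -0.1); MW-3−MW-1 = (225, -235, +0.7).
Solve a·Δx + b·Δy = Δh: det = 15·(-235) − 225·(-230) = 48225.
∂h/∂x = [(-0.1)·(-235) − (+0.7)·(-230)] / 48225 = +0.003826
∂h/∂y = [15·(+0.7) − 225·(-0.1)] / 48225 = +0.0006843
|∇h| = √(0.003826² + 0.0006843²) = 0.003887
Seepage velocity v = K·i/n = 450.0 × 0.003887 / 0.27 = 6.478 m/day.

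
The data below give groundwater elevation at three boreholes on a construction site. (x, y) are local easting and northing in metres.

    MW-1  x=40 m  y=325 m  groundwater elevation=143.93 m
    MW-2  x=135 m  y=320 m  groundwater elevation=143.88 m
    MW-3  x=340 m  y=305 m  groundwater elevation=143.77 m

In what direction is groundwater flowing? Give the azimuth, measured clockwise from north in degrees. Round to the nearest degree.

Three-point gradient (reference MW-1): Δ to MW-2 = (95, -5, -0.05), Δ to MW-3 = (300, -20, -0.16).
∂h/∂x = -0.0005000, ∂h/∂y = +0.0005000 (det = -400).
Flow direction (−∇h) has components (+0.0005000 E, -0.0005000 N).
Azimuth = atan2(E, N) = atan2(+0.0005000, -0.0005000) = 135.0° ≈ 135°.

135°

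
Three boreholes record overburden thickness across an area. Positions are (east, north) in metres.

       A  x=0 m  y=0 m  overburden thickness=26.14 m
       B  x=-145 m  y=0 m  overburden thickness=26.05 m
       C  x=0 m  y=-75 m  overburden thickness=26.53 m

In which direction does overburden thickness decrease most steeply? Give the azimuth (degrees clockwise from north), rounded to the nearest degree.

353°

∂d/∂x = (26.05 − 26.14) / (-145 − 0) = +0.0006207
∂d/∂y = (26.53 − 26.14) / (-75 − 0) = -0.005200
Steepest decrease is along −∇f: components (-0.0006207 E, +0.005200 N).
Azimuth = atan2(-0.0006207, +0.005200) = 353.2° ≈ 353°.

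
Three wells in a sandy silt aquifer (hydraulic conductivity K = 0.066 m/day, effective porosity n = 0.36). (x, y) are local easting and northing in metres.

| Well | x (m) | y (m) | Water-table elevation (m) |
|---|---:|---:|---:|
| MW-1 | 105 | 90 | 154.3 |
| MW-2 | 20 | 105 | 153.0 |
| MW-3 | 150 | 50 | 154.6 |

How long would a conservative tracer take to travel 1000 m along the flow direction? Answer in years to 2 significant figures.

With h = a·x + b·y + c and MW-1 as origin, the differences give:
  (-85)·a + 15·b = -1.3
  45·a + (-40)·b = +0.3
Eliminate b (×(-40) and ×15, subtract): 2725·a = 47.50 → a = ∂h/∂x = +0.01743
Back-substitute: b = ∂h/∂y = +0.01211.
|∇h| = √(0.01743² + 0.01211²) = 0.02122
Seepage velocity v = K·i/n = 0.066 × 0.02122 / 0.36 = 0.00389 m/day.
t = 1000 / 0.00389 = 2.571e+05 days = 704 years.

700 years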